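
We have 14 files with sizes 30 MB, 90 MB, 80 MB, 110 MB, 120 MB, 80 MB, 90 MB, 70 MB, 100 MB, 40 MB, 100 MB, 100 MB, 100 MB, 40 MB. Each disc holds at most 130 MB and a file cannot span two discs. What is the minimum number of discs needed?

11

Total = 120 + 110 + 100 + 100 + 100 + 100 + 90 + 90 + 80 + 80 + 70 + 40 + 40 + 30 = 1150 MB.
Lower bound: ⌈1150/130⌉ = 9 discs.
Also, 11 files each exceed 65 MB, and no two of those can share a disc, so at least 11 discs are needed.
A packing using 11 discs:
  disc 1: 120 = 120
  disc 2: 110 = 110
  disc 3: 100 + 30 = 130
  disc 4: 100 = 100
  disc 5: 100 = 100
  disc 6: 100 = 100
  disc 7: 90 + 40 = 130
  disc 8: 90 + 40 = 130
  disc 9: 80 = 80
  disc 10: 80 = 80
  disc 11: 70 = 70
This matches the lower bound, so 11 is optimal.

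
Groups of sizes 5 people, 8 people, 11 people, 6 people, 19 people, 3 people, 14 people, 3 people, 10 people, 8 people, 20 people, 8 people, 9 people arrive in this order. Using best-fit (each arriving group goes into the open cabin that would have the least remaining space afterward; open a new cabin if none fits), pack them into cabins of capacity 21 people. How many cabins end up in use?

7

  5 → cabin 1 (new)  [load 5/21]
  8 → cabin 1  [load 13/21]
  11 → cabin 2 (new)  [load 11/21]
  6 → cabin 1  [load 19/21]
  19 → cabin 3 (new)  [load 19/21]
  3 → cabin 2  [load 14/21]
  14 → cabin 4 (new)  [load 14/21]
  3 → cabin 2  [load 17/21]
  10 → cabin 5 (new)  [load 10/21]
  8 → cabin 5  [load 18/21]
  20 → cabin 6 (new)  [load 20/21]
  8 → cabin 7 (new)  [load 8/21]
  9 → cabin 7  [load 17/21]
7 cabins opened.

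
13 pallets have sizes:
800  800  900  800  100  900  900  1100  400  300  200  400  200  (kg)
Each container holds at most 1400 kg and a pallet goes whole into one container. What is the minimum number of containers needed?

Total = 1100 + 900 + 900 + 900 + 800 + 800 + 800 + 400 + 400 + 300 + 200 + 200 + 100 = 7800 kg.
Lower bound: ⌈7800/1400⌉ = 6 containers.
Also, 7 pallets each exceed 700 kg, and no two of those can share a container, so at least 7 containers are needed.
A packing using 7 containers:
  container 1: 1100 + 300 = 1400
  container 2: 900 + 400 + 100 = 1400
  container 3: 900 + 400 = 1300
  container 4: 900 + 200 + 200 = 1300
  container 5: 800 = 800
  container 6: 800 = 800
  container 7: 800 = 800
This matches the lower bound, so 7 is optimal.

7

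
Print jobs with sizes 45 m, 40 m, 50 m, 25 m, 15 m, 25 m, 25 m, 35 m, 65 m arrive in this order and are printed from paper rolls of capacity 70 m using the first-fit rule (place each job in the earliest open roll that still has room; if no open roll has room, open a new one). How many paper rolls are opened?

6

  45 → roll 1 (new)  [load 45/70]
  40 → roll 2 (new)  [load 40/70]
  50 → roll 3 (new)  [load 50/70]
  25 → roll 1  [load 70/70]
  15 → roll 2  [load 55/70]
  25 → roll 4 (new)  [load 25/70]
  25 → roll 4  [load 50/70]
  35 → roll 5 (new)  [load 35/70]
  65 → roll 6 (new)  [load 65/70]
6 paper rolls opened.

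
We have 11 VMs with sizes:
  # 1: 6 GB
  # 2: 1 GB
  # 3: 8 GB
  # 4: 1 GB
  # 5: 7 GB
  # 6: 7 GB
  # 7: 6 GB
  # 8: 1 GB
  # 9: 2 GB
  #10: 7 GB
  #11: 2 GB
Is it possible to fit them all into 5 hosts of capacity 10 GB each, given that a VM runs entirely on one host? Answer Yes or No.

No

Total = 48 GB; ⌈48/10⌉ = 5.
6 VMs each exceed half the capacity and cannot share a host, forcing at least 6 hosts.
At least 6 hosts are required, but only 5 are allowed.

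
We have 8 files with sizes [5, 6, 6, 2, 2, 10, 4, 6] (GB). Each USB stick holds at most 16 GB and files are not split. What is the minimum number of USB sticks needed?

Total = 10 + 6 + 6 + 6 + 5 + 4 + 2 + 2 = 41 GB.
Lower bound: ⌈41/16⌉ = 3 USB sticks.
A packing using 3 USB sticks:
  USB stick 1: 10 + 6 = 16
  USB stick 2: 6 + 6 + 4 = 16
  USB stick 3: 5 + 2 + 2 = 9
This matches the lower bound, so 3 is optimal.

3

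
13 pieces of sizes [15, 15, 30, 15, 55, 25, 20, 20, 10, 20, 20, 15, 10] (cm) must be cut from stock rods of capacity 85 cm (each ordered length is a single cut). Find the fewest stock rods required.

Total = 55 + 30 + 25 + 20 + 20 + 20 + 20 + 15 + 15 + 15 + 15 + 10 + 10 = 270 cm.
Lower bound: ⌈270/85⌉ = 4 stock rods.
A packing using 4 stock rods:
  stock rod 1: 55 + 30 = 85
  stock rod 2: 25 + 20 + 20 + 20 = 85
  stock rod 3: 20 + 15 + 15 + 15 + 15 = 80
  stock rod 4: 10 + 10 = 20
This matches the lower bound, so 4 is optimal.

4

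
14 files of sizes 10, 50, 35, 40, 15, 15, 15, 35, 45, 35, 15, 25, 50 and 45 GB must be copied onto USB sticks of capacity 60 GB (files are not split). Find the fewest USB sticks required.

8

Total = 50 + 50 + 45 + 45 + 40 + 35 + 35 + 35 + 25 + 15 + 15 + 15 + 15 + 10 = 430 GB.
Lower bound: ⌈430/60⌉ = 8 USB sticks.
A packing using 8 USB sticks:
  USB stick 1: 50 + 10 = 60
  USB stick 2: 50 = 50
  USB stick 3: 45 + 15 = 60
  USB stick 4: 45 + 15 = 60
  USB stick 5: 40 + 15 = 55
  USB stick 6: 35 + 25 = 60
  USB stick 7: 35 + 15 = 50
  USB stick 8: 35 = 35
This matches the lower bound, so 8 is optimal.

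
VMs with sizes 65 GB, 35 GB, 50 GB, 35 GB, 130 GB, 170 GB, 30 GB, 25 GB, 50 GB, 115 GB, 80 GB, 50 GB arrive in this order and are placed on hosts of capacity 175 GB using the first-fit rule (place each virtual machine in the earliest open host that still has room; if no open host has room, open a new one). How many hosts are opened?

5

  65 → host 1 (new)  [load 65/175]
  35 → host 1  [load 100/175]
  50 → host 1  [load 150/175]
  35 → host 2 (new)  [load 35/175]
  130 → host 2  [load 165/175]
  170 → host 3 (new)  [load 170/175]
  30 → host 4 (new)  [load 30/175]
  25 → host 1  [load 175/175]
  50 → host 4  [load 80/175]
  115 → host 5 (new)  [load 115/175]
  80 → host 4  [load 160/175]
  50 → host 5  [load 165/175]
5 hosts opened.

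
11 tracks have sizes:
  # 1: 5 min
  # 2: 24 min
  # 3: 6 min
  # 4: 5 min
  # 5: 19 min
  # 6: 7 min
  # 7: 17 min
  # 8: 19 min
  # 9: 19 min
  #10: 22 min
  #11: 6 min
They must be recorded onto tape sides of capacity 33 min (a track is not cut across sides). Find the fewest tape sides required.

Total = 24 + 22 + 19 + 19 + 19 + 17 + 7 + 6 + 6 + 5 + 5 = 149 min.
Lower bound: ⌈149/33⌉ = 5 tape sides.
Also, 6 tracks each exceed 33/2 min, and no two of those can share a side, so at least 6 tape sides are needed.
A packing using 6 tape sides:
  side 1: 24 + 7 = 31
  side 2: 22 + 6 + 5 = 33
  side 3: 19 + 6 + 5 = 30
  side 4: 19 = 19
  side 5: 19 = 19
  side 6: 17 = 17
This matches the lower bound, so 6 is optimal.

6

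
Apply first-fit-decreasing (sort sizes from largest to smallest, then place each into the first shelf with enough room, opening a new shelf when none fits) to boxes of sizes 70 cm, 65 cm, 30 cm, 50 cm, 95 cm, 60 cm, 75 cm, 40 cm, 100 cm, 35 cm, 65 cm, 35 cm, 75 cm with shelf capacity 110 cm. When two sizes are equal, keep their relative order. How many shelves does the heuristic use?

Sorted descending: 100, 95, 75, 75, 70, 65, 65, 60, 50, 40, 35, 35, 30.
  100 → shelf 1 (new)  [load 100/110]
  95 → shelf 2 (new)  [load 95/110]
  75 → shelf 3 (new)  [load 75/110]
  75 → shelf 4 (new)  [load 75/110]
  70 → shelf 5 (new)  [load 70/110]
  65 → shelf 6 (new)  [load 65/110]
  65 → shelf 7 (new)  [load 65/110]
  60 → shelf 8 (new)  [load 60/110]
  50 → shelf 8  [load 110/110]
  40 → shelf 5  [load 110/110]
  35 → shelf 3  [load 110/110]
  35 → shelf 4  [load 110/110]
  30 → shelf 6  [load 95/110]
8 shelves opened.

8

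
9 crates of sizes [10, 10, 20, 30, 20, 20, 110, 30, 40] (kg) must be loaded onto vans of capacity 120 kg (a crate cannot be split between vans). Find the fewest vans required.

Total = 110 + 40 + 30 + 30 + 20 + 20 + 20 + 10 + 10 = 290 kg.
Lower bound: ⌈290/120⌉ = 3 vans.
A packing using 3 vans:
  van 1: 110 + 10 = 120
  van 2: 40 + 30 + 30 + 20 = 120
  van 3: 20 + 20 + 10 = 50
This matches the lower bound, so 3 is optimal.

3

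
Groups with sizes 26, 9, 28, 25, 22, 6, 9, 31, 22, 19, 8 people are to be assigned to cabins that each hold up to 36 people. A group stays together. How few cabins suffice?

7

Total = 31 + 28 + 26 + 25 + 22 + 22 + 19 + 9 + 9 + 8 + 6 = 205 people.
Lower bound: ⌈205/36⌉ = 6 cabins.
Also, 7 groups each exceed 18 people, and no two of those can share a cabin, so at least 7 cabins are needed.
A packing using 7 cabins:
  cabin 1: 31 = 31
  cabin 2: 28 + 8 = 36
  cabin 3: 26 + 9 = 35
  cabin 4: 25 + 9 = 34
  cabin 5: 22 + 6 = 28
  cabin 6: 22 = 22
  cabin 7: 19 = 19
This matches the lower bound, so 7 is optimal.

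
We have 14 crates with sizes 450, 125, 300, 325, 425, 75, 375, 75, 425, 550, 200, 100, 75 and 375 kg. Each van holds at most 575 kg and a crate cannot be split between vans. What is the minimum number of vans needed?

8

Total = 550 + 450 + 425 + 425 + 375 + 375 + 325 + 300 + 200 + 125 + 100 + 75 + 75 + 75 = 3875 kg.
Lower bound: ⌈3875/575⌉ = 7 vans.
Also, 8 crates each exceed 575/2 kg, and no two of those can share a van, so at least 8 vans are needed.
A packing using 8 vans:
  van 1: 550 = 550
  van 2: 450 + 125 = 575
  van 3: 425 + 100 = 525
  van 4: 425 + 75 + 75 = 575
  van 5: 375 + 200 = 575
  van 6: 375 + 75 = 450
  van 7: 325 = 325
  van 8: 300 = 300
This matches the lower bound, so 8 is optimal.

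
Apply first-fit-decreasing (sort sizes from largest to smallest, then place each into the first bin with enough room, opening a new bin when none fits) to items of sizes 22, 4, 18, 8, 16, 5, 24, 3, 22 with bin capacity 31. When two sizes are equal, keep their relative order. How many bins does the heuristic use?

Sorted descending: 24, 22, 22, 18, 16, 8, 5, 4, 3.
  24 → bin 1 (new)  [load 24/31]
  22 → bin 2 (new)  [load 22/31]
  22 → bin 3 (new)  [load 22/31]
  18 → bin 4 (new)  [load 18/31]
  16 → bin 5 (new)  [load 16/31]
  8 → bin 2  [load 30/31]
  5 → bin 1  [load 29/31]
  4 → bin 3  [load 26/31]
  3 → bin 3  [load 29/31]
5 bins opened.

5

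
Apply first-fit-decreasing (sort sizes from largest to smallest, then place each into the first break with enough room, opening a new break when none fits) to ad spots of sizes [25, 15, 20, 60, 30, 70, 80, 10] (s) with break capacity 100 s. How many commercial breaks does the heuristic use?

4

Sorted descending: 80, 70, 60, 30, 25, 20, 15, 10.
  80 → break 1 (new)  [load 80/100]
  70 → break 2 (new)  [load 70/100]
  60 → break 3 (new)  [load 60/100]
  30 → break 2  [load 100/100]
  25 → break 3  [load 85/100]
  20 → break 1  [load 100/100]
  15 → break 3  [load 100/100]
  10 → break 4 (new)  [load 10/100]
4 commercial breaks opened.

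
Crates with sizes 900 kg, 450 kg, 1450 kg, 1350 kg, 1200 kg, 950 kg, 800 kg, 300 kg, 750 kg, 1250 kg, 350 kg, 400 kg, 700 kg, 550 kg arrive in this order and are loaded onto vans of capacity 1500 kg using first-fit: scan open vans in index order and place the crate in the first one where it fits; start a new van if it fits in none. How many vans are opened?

9

  900 → van 1 (new)  [load 900/1500]
  450 → van 1  [load 1350/1500]
  1450 → van 2 (new)  [load 1450/1500]
  1350 → van 3 (new)  [load 1350/1500]
  1200 → van 4 (new)  [load 1200/1500]
  950 → van 5 (new)  [load 950/1500]
  800 → van 6 (new)  [load 800/1500]
  300 → van 4  [load 1500/1500]
  750 → van 7 (new)  [load 750/1500]
  1250 → van 8 (new)  [load 1250/1500]
  350 → van 5  [load 1300/1500]
  400 → van 6  [load 1200/1500]
  700 → van 7  [load 1450/1500]
  550 → van 9 (new)  [load 550/1500]
9 vans opened.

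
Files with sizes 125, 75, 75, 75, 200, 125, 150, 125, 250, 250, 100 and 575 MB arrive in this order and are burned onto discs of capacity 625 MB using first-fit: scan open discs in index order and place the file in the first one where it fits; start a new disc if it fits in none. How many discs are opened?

4

  125 → disc 1 (new)  [load 125/625]
  75 → disc 1  [load 200/625]
  75 → disc 1  [load 275/625]
  75 → disc 1  [load 350/625]
  200 → disc 1  [load 550/625]
  125 → disc 2 (new)  [load 125/625]
  150 → disc 2  [load 275/625]
  125 → disc 2  [load 400/625]
  250 → disc 3 (new)  [load 250/625]
  250 → disc 3  [load 500/625]
  100 → disc 2  [load 500/625]
  575 → disc 4 (new)  [load 575/625]
4 discs opened.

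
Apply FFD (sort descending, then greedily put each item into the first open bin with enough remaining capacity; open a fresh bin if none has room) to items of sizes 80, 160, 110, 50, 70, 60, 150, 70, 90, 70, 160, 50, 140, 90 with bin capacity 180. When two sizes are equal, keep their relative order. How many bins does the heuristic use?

Sorted descending: 160, 160, 150, 140, 110, 90, 90, 80, 70, 70, 70, 60, 50, 50.
  160 → bin 1 (new)  [load 160/180]
  160 → bin 2 (new)  [load 160/180]
  150 → bin 3 (new)  [load 150/180]
  140 → bin 4 (new)  [load 140/180]
  110 → bin 5 (new)  [load 110/180]
  90 → bin 6 (new)  [load 90/180]
  90 → bin 6  [load 180/180]
  80 → bin 7 (new)  [load 80/180]
  70 → bin 5  [load 180/180]
  70 → bin 7  [load 150/180]
  70 → bin 8 (new)  [load 70/180]
  60 → bin 8  [load 130/180]
  50 → bin 8  [load 180/180]
  50 → bin 9 (new)  [load 50/180]
9 bins opened.

9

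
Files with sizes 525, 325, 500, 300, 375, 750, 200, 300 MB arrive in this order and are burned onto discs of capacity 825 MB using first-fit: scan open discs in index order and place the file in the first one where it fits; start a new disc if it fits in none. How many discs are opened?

5

  525 → disc 1 (new)  [load 525/825]
  325 → disc 2 (new)  [load 325/825]
  500 → disc 2  [load 825/825]
  300 → disc 1  [load 825/825]
  375 → disc 3 (new)  [load 375/825]
  750 → disc 4 (new)  [load 750/825]
  200 → disc 3  [load 575/825]
  300 → disc 5 (new)  [load 300/825]
5 discs opened.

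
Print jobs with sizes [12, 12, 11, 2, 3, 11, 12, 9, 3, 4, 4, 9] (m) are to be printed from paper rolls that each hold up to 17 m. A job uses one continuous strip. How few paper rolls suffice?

7

Total = 12 + 12 + 12 + 11 + 11 + 9 + 9 + 4 + 4 + 3 + 3 + 2 = 92 m.
Lower bound: ⌈92/17⌉ = 6 paper rolls.
Also, 7 print jobs each exceed 17/2 m, and no two of those can share a roll, so at least 7 paper rolls are needed.
A packing using 7 paper rolls:
  roll 1: 12 + 4 = 16
  roll 2: 12 + 4 = 16
  roll 3: 12 + 3 + 2 = 17
  roll 4: 11 + 3 = 14
  roll 5: 11 = 11
  roll 6: 9 = 9
  roll 7: 9 = 9
This matches the lower bound, so 7 is optimal.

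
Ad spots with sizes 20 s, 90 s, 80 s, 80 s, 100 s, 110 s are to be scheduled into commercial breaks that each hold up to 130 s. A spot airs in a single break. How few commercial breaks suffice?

5

Total = 110 + 100 + 90 + 80 + 80 + 20 = 480 s.
Lower bound: ⌈480/130⌉ = 4 commercial breaks.
Also, 5 ad spots each exceed 65 s, and no two of those can share a break, so at least 5 commercial breaks are needed.
A packing using 5 commercial breaks:
  break 1: 110 + 20 = 130
  break 2: 100 = 100
  break 3: 90 = 90
  break 4: 80 = 80
  break 5: 80 = 80
This matches the lower bound, so 5 is optimal.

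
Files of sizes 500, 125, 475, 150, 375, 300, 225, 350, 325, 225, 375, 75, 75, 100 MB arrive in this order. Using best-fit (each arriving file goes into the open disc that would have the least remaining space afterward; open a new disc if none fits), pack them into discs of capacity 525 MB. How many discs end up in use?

8

  500 → disc 1 (new)  [load 500/525]
  125 → disc 2 (new)  [load 125/525]
  475 → disc 3 (new)  [load 475/525]
  150 → disc 2  [load 275/525]
  375 → disc 4 (new)  [load 375/525]
  300 → disc 5 (new)  [load 300/525]
  225 → disc 5  [load 525/525]
  350 → disc 6 (new)  [load 350/525]
  325 → disc 7 (new)  [load 325/525]
  225 → disc 2  [load 500/525]
  375 → disc 8 (new)  [load 375/525]
  75 → disc 4  [load 450/525]
  75 → disc 4  [load 525/525]
  100 → disc 8  [load 475/525]
8 discs opened.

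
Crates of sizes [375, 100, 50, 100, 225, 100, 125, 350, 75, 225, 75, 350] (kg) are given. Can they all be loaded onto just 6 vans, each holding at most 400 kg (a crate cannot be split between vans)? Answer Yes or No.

Yes

A valid assignment using 6 vans:
  van 1: 375 = 375
  van 2: 350 + 50 = 400
  van 3: 350 = 350
  van 4: 225 + 125 = 350
  van 5: 225 + 100 + 75 = 400
  van 6: 100 + 100 + 75 = 275
Every load is within 400 kg, so 6 vans suffice.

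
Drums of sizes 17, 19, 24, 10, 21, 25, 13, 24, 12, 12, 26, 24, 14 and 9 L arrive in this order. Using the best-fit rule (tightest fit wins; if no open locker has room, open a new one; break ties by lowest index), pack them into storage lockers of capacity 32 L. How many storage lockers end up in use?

  17 → locker 1 (new)  [load 17/32]
  19 → locker 2 (new)  [load 19/32]
  24 → locker 3 (new)  [load 24/32]
  10 → locker 2  [load 29/32]
  21 → locker 4 (new)  [load 21/32]
  25 → locker 5 (new)  [load 25/32]
  13 → locker 1  [load 30/32]
  24 → locker 6 (new)  [load 24/32]
  12 → locker 7 (new)  [load 12/32]
  12 → locker 7  [load 24/32]
  26 → locker 8 (new)  [load 26/32]
  24 → locker 9 (new)  [load 24/32]
  14 → locker 10 (new)  [load 14/32]
  9 → locker 4  [load 30/32]
10 storage lockers opened.

10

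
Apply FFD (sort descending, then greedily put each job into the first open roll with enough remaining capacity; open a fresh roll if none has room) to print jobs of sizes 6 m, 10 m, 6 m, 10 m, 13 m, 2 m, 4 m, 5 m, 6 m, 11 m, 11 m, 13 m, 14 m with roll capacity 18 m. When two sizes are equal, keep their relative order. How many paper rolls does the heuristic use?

7

Sorted descending: 14, 13, 13, 11, 11, 10, 10, 6, 6, 6, 5, 4, 2.
  14 → roll 1 (new)  [load 14/18]
  13 → roll 2 (new)  [load 13/18]
  13 → roll 3 (new)  [load 13/18]
  11 → roll 4 (new)  [load 11/18]
  11 → roll 5 (new)  [load 11/18]
  10 → roll 6 (new)  [load 10/18]
  10 → roll 7 (new)  [load 10/18]
  6 → roll 4  [load 17/18]
  6 → roll 5  [load 17/18]
  6 → roll 6  [load 16/18]
  5 → roll 2  [load 18/18]
  4 → roll 1  [load 18/18]
  2 → roll 3  [load 15/18]
7 paper rolls opened.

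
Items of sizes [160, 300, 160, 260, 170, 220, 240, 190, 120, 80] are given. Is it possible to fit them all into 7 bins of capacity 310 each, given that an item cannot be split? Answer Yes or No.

Total = 1900; ⌈1900/310⌉ = 7.
8 items each exceed half the capacity and cannot share a bin, forcing at least 8 bins.
At least 8 bins are required, but only 7 are allowed.

No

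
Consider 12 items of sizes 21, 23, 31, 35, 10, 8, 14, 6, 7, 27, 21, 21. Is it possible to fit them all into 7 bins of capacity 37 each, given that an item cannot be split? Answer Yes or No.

Yes

A valid assignment using 7 bins:
  bin 1: 35 = 35
  bin 2: 31 + 6 = 37
  bin 3: 27 + 10 = 37
  bin 4: 23 + 14 = 37
  bin 5: 21 + 8 + 7 = 36
  bin 6: 21 = 21
  bin 7: 21 = 21
Every load is within 37, so 7 bins suffice.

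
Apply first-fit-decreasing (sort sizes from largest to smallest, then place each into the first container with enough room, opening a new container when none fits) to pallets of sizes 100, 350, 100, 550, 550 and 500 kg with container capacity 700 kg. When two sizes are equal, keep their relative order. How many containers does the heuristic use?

Sorted descending: 550, 550, 500, 350, 100, 100.
  550 → container 1 (new)  [load 550/700]
  550 → container 2 (new)  [load 550/700]
  500 → container 3 (new)  [load 500/700]
  350 → container 4 (new)  [load 350/700]
  100 → container 1  [load 650/700]
  100 → container 2  [load 650/700]
4 containers opened.

4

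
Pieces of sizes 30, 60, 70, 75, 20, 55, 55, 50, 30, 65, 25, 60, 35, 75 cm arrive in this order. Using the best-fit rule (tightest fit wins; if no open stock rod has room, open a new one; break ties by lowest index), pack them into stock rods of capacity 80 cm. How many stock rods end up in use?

  30 → stock rod 1 (new)  [load 30/80]
  60 → stock rod 2 (new)  [load 60/80]
  70 → stock rod 3 (new)  [load 70/80]
  75 → stock rod 4 (new)  [load 75/80]
  20 → stock rod 2  [load 80/80]
  55 → stock rod 5 (new)  [load 55/80]
  55 → stock rod 6 (new)  [load 55/80]
  50 → stock rod 1  [load 80/80]
  30 → stock rod 7 (new)  [load 30/80]
  65 → stock rod 8 (new)  [load 65/80]
  25 → stock rod 5  [load 80/80]
  60 → stock rod 9 (new)  [load 60/80]
  35 → stock rod 7  [load 65/80]
  75 → stock rod 10 (new)  [load 75/80]
10 stock rods opened.

10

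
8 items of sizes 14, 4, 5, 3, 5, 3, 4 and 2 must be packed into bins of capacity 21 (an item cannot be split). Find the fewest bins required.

Total = 14 + 5 + 5 + 4 + 4 + 3 + 3 + 2 = 40.
Lower bound: ⌈40/21⌉ = 2 bins.
A packing using 2 bins:
  bin 1: 14 + 5 + 2 = 21
  bin 2: 5 + 4 + 4 + 3 + 3 = 19
This matches the lower bound, so 2 is optimal.

2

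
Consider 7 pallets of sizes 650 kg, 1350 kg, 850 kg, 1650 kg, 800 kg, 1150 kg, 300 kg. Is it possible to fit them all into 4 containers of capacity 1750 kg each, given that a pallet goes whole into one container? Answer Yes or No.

Total = 6750 kg; ⌈6750/1750⌉ = 4.
The bound of 4 does not rule out 4, but exhaustive search shows no assignment into 4 containers of capacity 1750 kg exists — the minimum is 5.

No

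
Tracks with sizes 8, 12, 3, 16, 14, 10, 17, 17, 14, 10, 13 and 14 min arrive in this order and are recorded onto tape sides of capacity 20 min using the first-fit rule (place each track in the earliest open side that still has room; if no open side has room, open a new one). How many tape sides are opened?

9

  8 → side 1 (new)  [load 8/20]
  12 → side 1  [load 20/20]
  3 → side 2 (new)  [load 3/20]
  16 → side 2  [load 19/20]
  14 → side 3 (new)  [load 14/20]
  10 → side 4 (new)  [load 10/20]
  17 → side 5 (new)  [load 17/20]
  17 → side 6 (new)  [load 17/20]
  14 → side 7 (new)  [load 14/20]
  10 → side 4  [load 20/20]
  13 → side 8 (new)  [load 13/20]
  14 → side 9 (new)  [load 14/20]
9 tape sides opened.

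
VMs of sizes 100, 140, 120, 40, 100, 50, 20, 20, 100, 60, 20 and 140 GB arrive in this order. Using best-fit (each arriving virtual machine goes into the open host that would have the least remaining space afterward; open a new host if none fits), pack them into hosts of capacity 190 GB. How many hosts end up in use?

  100 → host 1 (new)  [load 100/190]
  140 → host 2 (new)  [load 140/190]
  120 → host 3 (new)  [load 120/190]
  40 → host 2  [load 180/190]
  100 → host 4 (new)  [load 100/190]
  50 → host 3  [load 170/190]
  20 → host 3  [load 190/190]
  20 → host 1  [load 120/190]
  100 → host 5 (new)  [load 100/190]
  60 → host 1  [load 180/190]
  20 → host 4  [load 120/190]
  140 → host 6 (new)  [load 140/190]
6 hosts opened.

6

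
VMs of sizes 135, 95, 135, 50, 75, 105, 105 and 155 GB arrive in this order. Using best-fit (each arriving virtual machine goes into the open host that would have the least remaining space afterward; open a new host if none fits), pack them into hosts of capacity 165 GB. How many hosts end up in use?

7

  135 → host 1 (new)  [load 135/165]
  95 → host 2 (new)  [load 95/165]
  135 → host 3 (new)  [load 135/165]
  50 → host 2  [load 145/165]
  75 → host 4 (new)  [load 75/165]
  105 → host 5 (new)  [load 105/165]
  105 → host 6 (new)  [load 105/165]
  155 → host 7 (new)  [load 155/165]
7 hosts opened.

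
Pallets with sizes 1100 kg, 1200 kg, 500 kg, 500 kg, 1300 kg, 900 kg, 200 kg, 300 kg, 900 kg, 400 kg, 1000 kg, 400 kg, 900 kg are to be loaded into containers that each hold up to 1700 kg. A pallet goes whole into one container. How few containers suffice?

Total = 1300 + 1200 + 1100 + 1000 + 900 + 900 + 900 + 500 + 500 + 400 + 400 + 300 + 200 = 9600 kg.
Lower bound: ⌈9600/1700⌉ = 6 containers.
Also, 7 pallets each exceed 850 kg, and no two of those can share a container, so at least 7 containers are needed.
A packing using 7 containers:
  container 1: 1300 + 400 = 1700
  container 2: 1200 + 500 = 1700
  container 3: 1100 + 500 = 1600
  container 4: 1000 + 400 + 300 = 1700
  container 5: 900 + 200 = 1100
  container 6: 900 = 900
  container 7: 900 = 900
This matches the lower bound, so 7 is optimal.

7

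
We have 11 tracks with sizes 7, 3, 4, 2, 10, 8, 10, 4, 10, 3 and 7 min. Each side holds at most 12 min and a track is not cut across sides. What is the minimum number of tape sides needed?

Total = 10 + 10 + 10 + 8 + 7 + 7 + 4 + 4 + 3 + 3 + 2 = 68 min.
Lower bound: ⌈68/12⌉ = 6 tape sides.
A packing using 7 tape sides:
  side 1: 10 + 2 = 12
  side 2: 10 = 10
  side 3: 10 = 10
  side 4: 8 + 4 = 12
  side 5: 7 + 4 = 11
  side 6: 7 + 3 = 10
  side 7: 3 = 3
No arrangement into 6 tape sides stays within capacity, so 7 is optimal.

7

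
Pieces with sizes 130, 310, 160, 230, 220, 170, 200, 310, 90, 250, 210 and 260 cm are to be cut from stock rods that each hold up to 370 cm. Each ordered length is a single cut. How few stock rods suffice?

8

Total = 310 + 310 + 260 + 250 + 230 + 220 + 210 + 200 + 170 + 160 + 130 + 90 = 2540 cm.
Lower bound: ⌈2540/370⌉ = 7 stock rods.
Also, 8 pieces each exceed 185 cm, and no two of those can share a stock rod, so at least 8 stock rods are needed.
A packing using 8 stock rods:
  stock rod 1: 310 = 310
  stock rod 2: 310 = 310
  stock rod 3: 260 + 90 = 350
  stock rod 4: 250 = 250
  stock rod 5: 230 + 130 = 360
  stock rod 6: 220 = 220
  stock rod 7: 210 + 160 = 370
  stock rod 8: 200 + 170 = 370
This matches the lower bound, so 8 is optimal.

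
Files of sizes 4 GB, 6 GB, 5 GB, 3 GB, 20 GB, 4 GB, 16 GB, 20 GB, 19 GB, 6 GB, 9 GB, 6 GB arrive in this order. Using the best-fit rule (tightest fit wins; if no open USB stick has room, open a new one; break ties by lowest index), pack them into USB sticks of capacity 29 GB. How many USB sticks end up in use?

5

  4 → USB stick 1 (new)  [load 4/29]
  6 → USB stick 1  [load 10/29]
  5 → USB stick 1  [load 15/29]
  3 → USB stick 1  [load 18/29]
  20 → USB stick 2 (new)  [load 20/29]
  4 → USB stick 2  [load 24/29]
  16 → USB stick 3 (new)  [load 16/29]
  20 → USB stick 4 (new)  [load 20/29]
  19 → USB stick 5 (new)  [load 19/29]
  6 → USB stick 4  [load 26/29]
  9 → USB stick 5  [load 28/29]
  6 → USB stick 1  [load 24/29]
5 USB sticks opened.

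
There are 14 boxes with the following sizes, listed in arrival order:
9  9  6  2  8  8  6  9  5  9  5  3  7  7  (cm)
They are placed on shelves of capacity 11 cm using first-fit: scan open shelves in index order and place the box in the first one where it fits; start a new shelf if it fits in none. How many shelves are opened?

10

  9 → shelf 1 (new)  [load 9/11]
  9 → shelf 2 (new)  [load 9/11]
  6 → shelf 3 (new)  [load 6/11]
  2 → shelf 1  [load 11/11]
  8 → shelf 4 (new)  [load 8/11]
  8 → shelf 5 (new)  [load 8/11]
  6 → shelf 6 (new)  [load 6/11]
  9 → shelf 7 (new)  [load 9/11]
  5 → shelf 3  [load 11/11]
  9 → shelf 8 (new)  [load 9/11]
  5 → shelf 6  [load 11/11]
  3 → shelf 4  [load 11/11]
  7 → shelf 9 (new)  [load 7/11]
  7 → shelf 10 (new)  [load 7/11]
10 shelves opened.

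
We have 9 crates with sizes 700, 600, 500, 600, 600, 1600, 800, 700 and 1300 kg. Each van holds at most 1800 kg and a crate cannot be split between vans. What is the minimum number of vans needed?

Total = 1600 + 1300 + 800 + 700 + 700 + 600 + 600 + 600 + 500 = 7400 kg.
Lower bound: ⌈7400/1800⌉ = 5 vans.
A packing using 5 vans:
  van 1: 1600 = 1600
  van 2: 1300 + 500 = 1800
  van 3: 800 + 700 = 1500
  van 4: 700 + 600 = 1300
  van 5: 600 + 600 = 1200
This matches the lower bound, so 5 is optimal.

5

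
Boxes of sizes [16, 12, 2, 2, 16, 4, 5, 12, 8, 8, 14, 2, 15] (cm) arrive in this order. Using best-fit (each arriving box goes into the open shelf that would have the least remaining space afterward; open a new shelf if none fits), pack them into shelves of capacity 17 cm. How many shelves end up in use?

  16 → shelf 1 (new)  [load 16/17]
  12 → shelf 2 (new)  [load 12/17]
  2 → shelf 2  [load 14/17]
  2 → shelf 2  [load 16/17]
  16 → shelf 3 (new)  [load 16/17]
  4 → shelf 4 (new)  [load 4/17]
  5 → shelf 4  [load 9/17]
  12 → shelf 5 (new)  [load 12/17]
  8 → shelf 4  [load 17/17]
  8 → shelf 6 (new)  [load 8/17]
  14 → shelf 7 (new)  [load 14/17]
  2 → shelf 7  [load 16/17]
  15 → shelf 8 (new)  [load 15/17]
8 shelves opened.

8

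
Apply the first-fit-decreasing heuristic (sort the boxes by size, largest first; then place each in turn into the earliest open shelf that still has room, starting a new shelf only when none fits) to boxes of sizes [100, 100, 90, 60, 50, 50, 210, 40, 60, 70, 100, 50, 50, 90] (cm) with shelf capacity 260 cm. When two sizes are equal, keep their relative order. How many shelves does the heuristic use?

5

Sorted descending: 210, 100, 100, 100, 90, 90, 70, 60, 60, 50, 50, 50, 50, 40.
  210 → shelf 1 (new)  [load 210/260]
  100 → shelf 2 (new)  [load 100/260]
  100 → shelf 2  [load 200/260]
  100 → shelf 3 (new)  [load 100/260]
  90 → shelf 3  [load 190/260]
  90 → shelf 4 (new)  [load 90/260]
  70 → shelf 3  [load 260/260]
  60 → shelf 2  [load 260/260]
  60 → shelf 4  [load 150/260]
  50 → shelf 1  [load 260/260]
  50 → shelf 4  [load 200/260]
  50 → shelf 4  [load 250/260]
  50 → shelf 5 (new)  [load 50/260]
  40 → shelf 5  [load 90/260]
5 shelves opened.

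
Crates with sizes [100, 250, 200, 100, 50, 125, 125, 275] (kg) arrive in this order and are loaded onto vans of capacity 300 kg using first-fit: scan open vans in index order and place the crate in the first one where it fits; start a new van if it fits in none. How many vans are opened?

5

  100 → van 1 (new)  [load 100/300]
  250 → van 2 (new)  [load 250/300]
  200 → van 1  [load 300/300]
  100 → van 3 (new)  [load 100/300]
  50 → van 2  [load 300/300]
  125 → van 3  [load 225/300]
  125 → van 4 (new)  [load 125/300]
  275 → van 5 (new)  [load 275/300]
5 vans opened.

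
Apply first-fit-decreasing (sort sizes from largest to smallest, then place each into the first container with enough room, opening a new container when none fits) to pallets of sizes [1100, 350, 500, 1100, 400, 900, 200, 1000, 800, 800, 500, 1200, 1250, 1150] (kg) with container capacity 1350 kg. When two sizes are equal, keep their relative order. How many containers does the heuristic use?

9

Sorted descending: 1250, 1200, 1150, 1100, 1100, 1000, 900, 800, 800, 500, 500, 400, 350, 200.
  1250 → container 1 (new)  [load 1250/1350]
  1200 → container 2 (new)  [load 1200/1350]
  1150 → container 3 (new)  [load 1150/1350]
  1100 → container 4 (new)  [load 1100/1350]
  1100 → container 5 (new)  [load 1100/1350]
  1000 → container 6 (new)  [load 1000/1350]
  900 → container 7 (new)  [load 900/1350]
  800 → container 8 (new)  [load 800/1350]
  800 → container 9 (new)  [load 800/1350]
  500 → container 8  [load 1300/1350]
  500 → container 9  [load 1300/1350]
  400 → container 7  [load 1300/1350]
  350 → container 6  [load 1350/1350]
  200 → container 3  [load 1350/1350]
9 containers opened.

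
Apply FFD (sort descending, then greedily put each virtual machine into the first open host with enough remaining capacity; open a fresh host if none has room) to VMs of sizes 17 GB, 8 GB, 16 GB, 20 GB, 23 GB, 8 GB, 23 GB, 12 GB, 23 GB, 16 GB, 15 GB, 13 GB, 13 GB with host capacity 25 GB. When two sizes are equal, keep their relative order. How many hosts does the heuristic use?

10

Sorted descending: 23, 23, 23, 20, 17, 16, 16, 15, 13, 13, 12, 8, 8.
  23 → host 1 (new)  [load 23/25]
  23 → host 2 (new)  [load 23/25]
  23 → host 3 (new)  [load 23/25]
  20 → host 4 (new)  [load 20/25]
  17 → host 5 (new)  [load 17/25]
  16 → host 6 (new)  [load 16/25]
  16 → host 7 (new)  [load 16/25]
  15 → host 8 (new)  [load 15/25]
  13 → host 9 (new)  [load 13/25]
  13 → host 10 (new)  [load 13/25]
  12 → host 9  [load 25/25]
  8 → host 5  [load 25/25]
  8 → host 6  [load 24/25]
10 hosts opened.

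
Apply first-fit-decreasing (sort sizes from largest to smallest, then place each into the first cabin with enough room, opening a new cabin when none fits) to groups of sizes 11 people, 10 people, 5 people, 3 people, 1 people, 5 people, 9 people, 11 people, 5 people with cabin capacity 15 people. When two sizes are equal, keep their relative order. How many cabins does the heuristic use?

Sorted descending: 11, 11, 10, 9, 5, 5, 5, 3, 1.
  11 → cabin 1 (new)  [load 11/15]
  11 → cabin 2 (new)  [load 11/15]
  10 → cabin 3 (new)  [load 10/15]
  9 → cabin 4 (new)  [load 9/15]
  5 → cabin 3  [load 15/15]
  5 → cabin 4  [load 14/15]
  5 → cabin 5 (new)  [load 5/15]
  3 → cabin 1  [load 14/15]
  1 → cabin 1  [load 15/15]
5 cabins opened.

5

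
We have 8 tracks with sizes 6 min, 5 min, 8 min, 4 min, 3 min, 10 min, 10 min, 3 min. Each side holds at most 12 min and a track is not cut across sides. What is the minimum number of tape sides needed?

5

Total = 10 + 10 + 8 + 6 + 5 + 4 + 3 + 3 = 49 min.
Lower bound: ⌈49/12⌉ = 5 tape sides.
A packing using 5 tape sides:
  side 1: 10 = 10
  side 2: 10 = 10
  side 3: 8 + 4 = 12
  side 4: 6 + 5 = 11
  side 5: 3 + 3 = 6
This matches the lower bound, so 5 is optimal.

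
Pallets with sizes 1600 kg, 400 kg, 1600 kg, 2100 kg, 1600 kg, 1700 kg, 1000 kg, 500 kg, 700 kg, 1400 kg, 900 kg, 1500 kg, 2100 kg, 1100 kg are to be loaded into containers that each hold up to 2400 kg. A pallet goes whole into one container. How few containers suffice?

9

Total = 2100 + 2100 + 1700 + 1600 + 1600 + 1600 + 1500 + 1400 + 1100 + 1000 + 900 + 700 + 500 + 400 = 18200 kg.
Lower bound: ⌈18200/2400⌉ = 8 containers.
A packing using 9 containers:
  container 1: 2100 = 2100
  container 2: 2100 = 2100
  container 3: 1700 + 700 = 2400
  container 4: 1600 + 500 = 2100
  container 5: 1600 + 400 = 2000
  container 6: 1600 = 1600
  container 7: 1500 + 900 = 2400
  container 8: 1400 + 1000 = 2400
  container 9: 1100 = 1100
No arrangement into 8 containers stays within capacity, so 9 is optimal.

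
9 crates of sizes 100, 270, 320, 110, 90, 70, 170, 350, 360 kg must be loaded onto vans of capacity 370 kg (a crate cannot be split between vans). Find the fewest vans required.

Total = 360 + 350 + 320 + 270 + 170 + 110 + 100 + 90 + 70 = 1840 kg.
Lower bound: ⌈1840/370⌉ = 5 vans.
A packing using 6 vans:
  van 1: 360 = 360
  van 2: 350 = 350
  van 3: 320 = 320
  van 4: 270 + 100 = 370
  van 5: 170 + 110 + 90 = 370
  van 6: 70 = 70
No arrangement into 5 vans stays within capacity, so 6 is optimal.

6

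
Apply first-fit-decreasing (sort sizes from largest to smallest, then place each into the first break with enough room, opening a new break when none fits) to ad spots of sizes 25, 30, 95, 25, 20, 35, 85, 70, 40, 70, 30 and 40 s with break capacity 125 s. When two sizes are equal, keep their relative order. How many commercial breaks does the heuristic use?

5

Sorted descending: 95, 85, 70, 70, 40, 40, 35, 30, 30, 25, 25, 20.
  95 → break 1 (new)  [load 95/125]
  85 → break 2 (new)  [load 85/125]
  70 → break 3 (new)  [load 70/125]
  70 → break 4 (new)  [load 70/125]
  40 → break 2  [load 125/125]
  40 → break 3  [load 110/125]
  35 → break 4  [load 105/125]
  30 → break 1  [load 125/125]
  30 → break 5 (new)  [load 30/125]
  25 → break 5  [load 55/125]
  25 → break 5  [load 80/125]
  20 → break 4  [load 125/125]
5 commercial breaks opened.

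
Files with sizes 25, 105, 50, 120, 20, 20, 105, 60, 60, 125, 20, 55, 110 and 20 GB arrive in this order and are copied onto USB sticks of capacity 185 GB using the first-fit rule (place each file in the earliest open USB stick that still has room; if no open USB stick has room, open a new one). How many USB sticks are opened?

5

  25 → USB stick 1 (new)  [load 25/185]
  105 → USB stick 1  [load 130/185]
  50 → USB stick 1  [load 180/185]
  120 → USB stick 2 (new)  [load 120/185]
  20 → USB stick 2  [load 140/185]
  20 → USB stick 2  [load 160/185]
  105 → USB stick 3 (new)  [load 105/185]
  60 → USB stick 3  [load 165/185]
  60 → USB stick 4 (new)  [load 60/185]
  125 → USB stick 4  [load 185/185]
  20 → USB stick 2  [load 180/185]
  55 → USB stick 5 (new)  [load 55/185]
  110 → USB stick 5  [load 165/185]
  20 → USB stick 3  [load 185/185]
5 USB sticks opened.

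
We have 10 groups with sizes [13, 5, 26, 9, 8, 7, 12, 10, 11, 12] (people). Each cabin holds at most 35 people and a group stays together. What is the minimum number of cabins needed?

Total = 26 + 13 + 12 + 12 + 11 + 10 + 9 + 8 + 7 + 5 = 113 people.
Lower bound: ⌈113/35⌉ = 4 cabins.
A packing using 4 cabins:
  cabin 1: 26 + 9 = 35
  cabin 2: 13 + 12 + 10 = 35
  cabin 3: 12 + 11 + 8 = 31
  cabin 4: 7 + 5 = 12
This matches the lower bound, so 4 is optimal.

4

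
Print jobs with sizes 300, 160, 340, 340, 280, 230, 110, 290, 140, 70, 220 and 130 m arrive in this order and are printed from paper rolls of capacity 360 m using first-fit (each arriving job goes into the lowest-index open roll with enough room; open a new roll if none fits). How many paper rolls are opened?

8

  300 → roll 1 (new)  [load 300/360]
  160 → roll 2 (new)  [load 160/360]
  340 → roll 3 (new)  [load 340/360]
  340 → roll 4 (new)  [load 340/360]
  280 → roll 5 (new)  [load 280/360]
  230 → roll 6 (new)  [load 230/360]
  110 → roll 2  [load 270/360]
  290 → roll 7 (new)  [load 290/360]
  140 → roll 8 (new)  [load 140/360]
  70 → roll 2  [load 340/360]
  220 → roll 8  [load 360/360]
  130 → roll 6  [load 360/360]
8 paper rolls opened.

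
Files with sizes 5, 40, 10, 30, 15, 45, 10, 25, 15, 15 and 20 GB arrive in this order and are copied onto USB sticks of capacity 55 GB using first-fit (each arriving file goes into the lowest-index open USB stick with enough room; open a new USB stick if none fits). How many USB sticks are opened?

5

  5 → USB stick 1 (new)  [load 5/55]
  40 → USB stick 1  [load 45/55]
  10 → USB stick 1  [load 55/55]
  30 → USB stick 2 (new)  [load 30/55]
  15 → USB stick 2  [load 45/55]
  45 → USB stick 3 (new)  [load 45/55]
  10 → USB stick 2  [load 55/55]
  25 → USB stick 4 (new)  [load 25/55]
  15 → USB stick 4  [load 40/55]
  15 → USB stick 4  [load 55/55]
  20 → USB stick 5 (new)  [load 20/55]
5 USB sticks opened.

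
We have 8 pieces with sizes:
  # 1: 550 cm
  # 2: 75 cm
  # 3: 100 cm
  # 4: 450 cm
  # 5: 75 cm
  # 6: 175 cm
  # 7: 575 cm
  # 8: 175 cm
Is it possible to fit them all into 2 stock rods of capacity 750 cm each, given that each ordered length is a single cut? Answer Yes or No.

No

Total = 2175 cm; ⌈2175/750⌉ = 3.
At least 3 stock rods are required, but only 2 are allowed.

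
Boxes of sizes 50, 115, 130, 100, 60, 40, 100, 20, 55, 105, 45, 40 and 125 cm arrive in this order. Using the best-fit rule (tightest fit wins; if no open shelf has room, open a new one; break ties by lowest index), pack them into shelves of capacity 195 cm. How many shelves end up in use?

  50 → shelf 1 (new)  [load 50/195]
  115 → shelf 1  [load 165/195]
  130 → shelf 2 (new)  [load 130/195]
  100 → shelf 3 (new)  [load 100/195]
  60 → shelf 2  [load 190/195]
  40 → shelf 3  [load 140/195]
  100 → shelf 4 (new)  [load 100/195]
  20 → shelf 1  [load 185/195]
  55 → shelf 3  [load 195/195]
  105 → shelf 5 (new)  [load 105/195]
  45 → shelf 5  [load 150/195]
  40 → shelf 5  [load 190/195]
  125 → shelf 6 (new)  [load 125/195]
6 shelves opened.

6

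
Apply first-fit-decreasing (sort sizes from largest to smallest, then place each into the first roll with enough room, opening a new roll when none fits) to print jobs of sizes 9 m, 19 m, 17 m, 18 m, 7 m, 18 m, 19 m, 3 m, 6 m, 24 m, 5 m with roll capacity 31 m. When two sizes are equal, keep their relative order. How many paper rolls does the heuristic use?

6

Sorted descending: 24, 19, 19, 18, 18, 17, 9, 7, 6, 5, 3.
  24 → roll 1 (new)  [load 24/31]
  19 → roll 2 (new)  [load 19/31]
  19 → roll 3 (new)  [load 19/31]
  18 → roll 4 (new)  [load 18/31]
  18 → roll 5 (new)  [load 18/31]
  17 → roll 6 (new)  [load 17/31]
  9 → roll 2  [load 28/31]
  7 → roll 1  [load 31/31]
  6 → roll 3  [load 25/31]
  5 → roll 3  [load 30/31]
  3 → roll 2  [load 31/31]
6 paper rolls opened.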